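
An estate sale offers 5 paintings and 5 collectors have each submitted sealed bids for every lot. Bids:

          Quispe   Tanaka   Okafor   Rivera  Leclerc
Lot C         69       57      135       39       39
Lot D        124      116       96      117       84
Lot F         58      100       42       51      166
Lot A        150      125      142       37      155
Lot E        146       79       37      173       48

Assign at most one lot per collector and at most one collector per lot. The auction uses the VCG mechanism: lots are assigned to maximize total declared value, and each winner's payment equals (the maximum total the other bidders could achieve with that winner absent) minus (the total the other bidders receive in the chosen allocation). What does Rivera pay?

Rivera pays $5.

Efficient allocation: Quispe→Lot A ($150), Tanaka→Lot D ($116), Okafor→Lot C ($135), Rivera→Lot E ($173), Leclerc→Lot F ($166); total welfare W = $740.
Rivera receives Lot E at value $173, so the others get W − 173 = $567.
Without Rivera: best allocation of the remaining 4 bidders over all 5 lots is Quispe→Lot E ($146), Tanaka→Lot A ($125), Okafor→Lot C ($135), Leclerc→Lot F ($166), total $572.
VCG payment = (others' best without Rivera) − (others' welfare with Rivera) = 572 − 567 = $5.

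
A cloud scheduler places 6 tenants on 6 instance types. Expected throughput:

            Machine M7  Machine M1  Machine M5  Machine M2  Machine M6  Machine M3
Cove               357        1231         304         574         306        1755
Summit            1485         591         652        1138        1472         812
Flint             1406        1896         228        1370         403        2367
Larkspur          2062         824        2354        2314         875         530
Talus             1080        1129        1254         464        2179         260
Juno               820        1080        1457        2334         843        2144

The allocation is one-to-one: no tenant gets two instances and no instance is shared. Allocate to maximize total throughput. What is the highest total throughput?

This is a one-to-one assignment (maximum-weight bipartite matching).
Optimal: Cove→Machine M3 (1755 ops/s), Summit→Machine M7 (1485 ops/s), Flint→Machine M1 (1896 ops/s), Larkspur→Machine M5 (2354 ops/s), Talus→Machine M6 (2179 ops/s), Juno→Machine M2 (2334 ops/s) — total 1755+1485+1896+2354+2179+2334 = 12003 ops/s.
No other one-to-one assignment exceeds 12003 ops/s.

Maximum total: 12003 ops/s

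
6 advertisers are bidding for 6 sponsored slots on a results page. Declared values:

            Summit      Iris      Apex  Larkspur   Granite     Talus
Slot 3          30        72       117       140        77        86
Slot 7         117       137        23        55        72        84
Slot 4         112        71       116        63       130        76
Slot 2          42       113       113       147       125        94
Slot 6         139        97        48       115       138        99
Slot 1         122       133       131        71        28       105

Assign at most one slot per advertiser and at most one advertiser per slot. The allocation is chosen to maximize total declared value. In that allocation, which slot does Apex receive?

Optimal: Summit→Slot 6 ($139), Iris→Slot 7 ($137), Apex→Slot 3 ($117), Larkspur→Slot 2 ($147), Granite→Slot 4 ($130), Talus→Slot 1 ($105) — total 139+137+117+147+130+105 = $775.
Row-greedy (each advertiser in turn takes its best remaining slot) gives $770, worse by 5.
Next-best assignment: Summit→Slot 6, Iris→Slot 7, Apex→Slot 1, Larkspur→Slot 3, Granite→Slot 4, Talus→Slot 2 = $771.
Apex's own top slot is Slot 1 ($131), but forcing Apex→Slot 1 and reassigning the rest optimally gives only $771 — worse by 4.

Apex receives Slot 3.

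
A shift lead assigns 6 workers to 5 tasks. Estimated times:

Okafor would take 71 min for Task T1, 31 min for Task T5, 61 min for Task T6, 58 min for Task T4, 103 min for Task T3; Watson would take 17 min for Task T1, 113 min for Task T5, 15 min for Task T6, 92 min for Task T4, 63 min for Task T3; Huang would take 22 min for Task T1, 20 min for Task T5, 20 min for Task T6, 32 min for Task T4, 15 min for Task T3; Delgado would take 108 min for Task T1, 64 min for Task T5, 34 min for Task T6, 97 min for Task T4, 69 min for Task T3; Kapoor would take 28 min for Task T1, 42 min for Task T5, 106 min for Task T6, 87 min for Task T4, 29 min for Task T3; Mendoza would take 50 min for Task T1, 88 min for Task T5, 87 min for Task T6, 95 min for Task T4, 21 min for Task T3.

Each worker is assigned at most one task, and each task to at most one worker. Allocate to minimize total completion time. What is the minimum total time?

This is the linear assignment problem.
Optimal: Kapoor→Task T1 (28 min), Okafor→Task T5 (31 min), Watson→Task T6 (15 min), Huang→Task T4 (32 min), Mendoza→Task T3 (21 min) — total 28+31+15+32+21 = 127 min.
Row-greedy (each worker in turn takes its cheapest remaining task) gives 186 min, worse by 59.
Next-best assignment: Watson→Task T1, Okafor→Task T5, Delgado→Task T6, Huang→Task T4, Mendoza→Task T3 = 135 min.
No other one-to-one assignment undercuts 127 min.

Minimum total: 127 min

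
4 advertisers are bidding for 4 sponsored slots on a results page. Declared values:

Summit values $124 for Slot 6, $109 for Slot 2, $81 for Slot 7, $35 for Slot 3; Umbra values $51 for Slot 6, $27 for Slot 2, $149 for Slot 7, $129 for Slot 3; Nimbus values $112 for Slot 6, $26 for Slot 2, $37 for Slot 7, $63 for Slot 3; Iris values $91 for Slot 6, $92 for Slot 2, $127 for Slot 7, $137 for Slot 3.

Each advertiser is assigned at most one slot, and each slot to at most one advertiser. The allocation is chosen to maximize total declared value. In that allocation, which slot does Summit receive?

Optimal: Summit→Slot 2 ($109), Umbra→Slot 7 ($149), Nimbus→Slot 6 ($112), Iris→Slot 3 ($137) — total 109+149+112+137 = $507.
Column-greedy (each slot in turn goes to its best remaining advertiser) gives $428, worse by 79.
Next-best assignment: Summit→Slot 2, Umbra→Slot 3, Nimbus→Slot 6, Iris→Slot 7 = $477.
Every other assignment is strictly worse.
Summit's own top slot is Slot 6 ($124), but forcing Summit→Slot 6 and reassigning the rest optimally gives only $436 — worse by 71.

Summit receives Slot 2.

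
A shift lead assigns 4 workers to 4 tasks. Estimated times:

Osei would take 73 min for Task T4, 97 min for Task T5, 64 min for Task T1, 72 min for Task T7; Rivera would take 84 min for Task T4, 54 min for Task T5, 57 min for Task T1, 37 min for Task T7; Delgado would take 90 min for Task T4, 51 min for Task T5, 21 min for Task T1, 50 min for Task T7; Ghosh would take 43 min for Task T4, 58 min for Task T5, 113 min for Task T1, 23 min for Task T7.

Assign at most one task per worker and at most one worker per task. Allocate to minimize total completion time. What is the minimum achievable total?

Optimal: Osei→Task T4 (73 min), Rivera→Task T5 (54 min), Delgado→Task T1 (21 min), Ghosh→Task T7 (23 min) — total 73+54+21+23 = 171 min.
Row-greedy (each worker in turn takes its cheapest remaining task) gives 195 min, worse by 24.
Swapping Ghosh↔Delgado (Ghosh→Task T1 113 min, Delgado→Task T7 50 min) adds 119.

Minimum total: 171 min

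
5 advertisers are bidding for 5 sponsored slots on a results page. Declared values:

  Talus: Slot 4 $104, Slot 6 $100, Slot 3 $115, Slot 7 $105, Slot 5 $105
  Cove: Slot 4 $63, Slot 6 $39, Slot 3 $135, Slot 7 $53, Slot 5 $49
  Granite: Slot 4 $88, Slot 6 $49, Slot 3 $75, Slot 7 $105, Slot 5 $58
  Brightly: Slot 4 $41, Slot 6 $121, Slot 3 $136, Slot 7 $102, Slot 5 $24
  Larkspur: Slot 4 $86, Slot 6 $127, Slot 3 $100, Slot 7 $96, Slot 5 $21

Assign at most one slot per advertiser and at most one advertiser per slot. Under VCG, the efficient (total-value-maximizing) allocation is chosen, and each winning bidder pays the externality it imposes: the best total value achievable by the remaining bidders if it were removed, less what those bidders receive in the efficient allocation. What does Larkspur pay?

Efficient allocation: Talus→Slot 5 ($105), Cove→Slot 3 ($135), Granite→Slot 4 ($88), Brightly→Slot 7 ($102), Larkspur→Slot 6 ($127); total welfare W = $557.
Larkspur receives Slot 6 at value $127, so the others get W − 127 = $430.
Without Larkspur: best allocation of the remaining 4 bidders over all 5 slots is Talus→Slot 5 ($105), Cove→Slot 3 ($135), Granite→Slot 7 ($105), Brightly→Slot 6 ($121), total $466.
VCG payment = (others' best without Larkspur) − (others' welfare with Larkspur) = 466 − 430 = $36.

Larkspur pays $36.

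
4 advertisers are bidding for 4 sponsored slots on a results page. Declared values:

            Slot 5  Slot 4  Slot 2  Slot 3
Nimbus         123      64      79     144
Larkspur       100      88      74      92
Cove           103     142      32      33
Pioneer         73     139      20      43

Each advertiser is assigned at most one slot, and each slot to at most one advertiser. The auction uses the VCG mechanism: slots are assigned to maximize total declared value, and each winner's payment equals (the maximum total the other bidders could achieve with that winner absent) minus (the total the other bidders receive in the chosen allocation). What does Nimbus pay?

Nimbus pays $18.

Efficient allocation: Nimbus→Slot 3 ($144), Larkspur→Slot 2 ($74), Cove→Slot 5 ($103), Pioneer→Slot 4 ($139); total welfare W = $460.
Nimbus receives Slot 3 at value $144, so the others get W − 144 = $316.
Without Nimbus: best allocation of the remaining 3 bidders over all 4 slots is Larkspur→Slot 3 ($92), Cove→Slot 5 ($103), Pioneer→Slot 4 ($139), total $334.
VCG payment = (others' best without Nimbus) − (others' welfare with Nimbus) = 334 − 316 = $18.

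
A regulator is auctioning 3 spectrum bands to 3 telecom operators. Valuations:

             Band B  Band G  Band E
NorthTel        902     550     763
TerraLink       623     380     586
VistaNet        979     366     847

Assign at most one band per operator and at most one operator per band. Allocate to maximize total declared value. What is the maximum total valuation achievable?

Max total: $2129M

Optimal: NorthTel→Band B ($902M), TerraLink→Band G ($380M), VistaNet→Band E ($847M) — total 902+380+847 = $2129M.
Column-greedy (each band in turn goes to its best remaining operator) gives $2115M, worse by 14.
Next-best assignment: NorthTel→Band E, TerraLink→Band G, VistaNet→Band B = $2122M.
Every other assignment is strictly worse.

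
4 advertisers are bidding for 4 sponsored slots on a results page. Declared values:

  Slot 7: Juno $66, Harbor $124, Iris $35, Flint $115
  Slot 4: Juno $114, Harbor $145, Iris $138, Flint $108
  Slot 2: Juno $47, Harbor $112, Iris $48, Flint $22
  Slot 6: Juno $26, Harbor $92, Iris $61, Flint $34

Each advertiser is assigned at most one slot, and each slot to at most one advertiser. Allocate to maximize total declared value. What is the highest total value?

Maximum total: $402

Optimal: Juno→Slot 4 ($114), Harbor→Slot 2 ($112), Iris→Slot 6 ($61), Flint→Slot 7 ($115) — total 114+112+61+115 = $402.
Column-greedy (each slot in turn goes to its best remaining advertiser) gives $343, worse by 59.
Swapping Harbor↔Juno (Harbor→Slot 4 $145, Juno→Slot 2 $47) loses 34.
Every other assignment is strictly worse.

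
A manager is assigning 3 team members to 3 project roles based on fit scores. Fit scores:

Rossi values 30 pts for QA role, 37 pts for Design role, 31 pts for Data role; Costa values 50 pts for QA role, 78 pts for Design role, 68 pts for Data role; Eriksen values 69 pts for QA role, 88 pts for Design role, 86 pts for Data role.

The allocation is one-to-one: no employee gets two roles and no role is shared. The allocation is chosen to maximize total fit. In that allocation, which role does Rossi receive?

Rossi receives QA role.

Optimal: Rossi→QA role (30 pts), Costa→Design role (78 pts), Eriksen→Data role (86 pts) — total 30+78+86 = 194 pts.
Next-best assignment: Rossi→QA role, Costa→Data role, Eriksen→Design role = 186 pts.
Swapping Costa↔Rossi (Costa→QA role 50 pts, Rossi→Design role 37 pts) loses 21.
Every other assignment is strictly worse.
Rossi's own top role is Design role (37 pts), but forcing Rossi→Design role and reassigning the rest optimally gives only 174 pts — worse by 20.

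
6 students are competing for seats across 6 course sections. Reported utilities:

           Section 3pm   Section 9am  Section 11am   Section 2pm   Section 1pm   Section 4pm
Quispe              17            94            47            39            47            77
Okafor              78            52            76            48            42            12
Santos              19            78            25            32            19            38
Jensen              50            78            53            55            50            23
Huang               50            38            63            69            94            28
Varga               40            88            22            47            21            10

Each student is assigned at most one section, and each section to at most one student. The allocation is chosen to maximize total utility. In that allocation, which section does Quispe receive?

Optimal: Quispe→Section 4pm (77 points), Okafor→Section 3pm (78 points), Santos→Section 9am (78 points), Jensen→Section 11am (53 points), Huang→Section 1pm (94 points), Varga→Section 2pm (47 points) — total 77+78+78+53+94+47 = 427 points.
Column-greedy (each section in turn goes to its best remaining student) gives 349 points, worse by 78.
Checked against all permutations: 427 points is optimal.
Quispe's own top section is Section 9am (94 points), but forcing Quispe→Section 9am and reassigning the rest optimally gives only 404 points — worse by 23.

Quispe receives Section 4pm.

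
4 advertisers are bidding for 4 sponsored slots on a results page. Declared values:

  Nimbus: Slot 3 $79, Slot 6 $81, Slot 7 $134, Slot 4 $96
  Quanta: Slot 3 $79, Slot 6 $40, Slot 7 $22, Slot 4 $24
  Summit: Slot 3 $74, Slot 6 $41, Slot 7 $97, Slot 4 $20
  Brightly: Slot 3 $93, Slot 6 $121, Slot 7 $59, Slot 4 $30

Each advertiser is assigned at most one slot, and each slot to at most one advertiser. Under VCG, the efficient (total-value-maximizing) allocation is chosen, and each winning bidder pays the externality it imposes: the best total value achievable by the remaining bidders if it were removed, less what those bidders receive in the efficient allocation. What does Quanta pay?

Efficient allocation: Nimbus→Slot 4 ($96), Quanta→Slot 3 ($79), Summit→Slot 7 ($97), Brightly→Slot 6 ($121); total welfare W = $393.
Quanta receives Slot 3 at value $79, so the others get W − 79 = $314.
Without Quanta: best allocation of the remaining 3 bidders over all 4 slots is Nimbus→Slot 7 ($134), Summit→Slot 3 ($74), Brightly→Slot 6 ($121), total $329.
VCG payment = (others' best without Quanta) − (others' welfare with Quanta) = 329 − 314 = $15.

Quanta pays $15.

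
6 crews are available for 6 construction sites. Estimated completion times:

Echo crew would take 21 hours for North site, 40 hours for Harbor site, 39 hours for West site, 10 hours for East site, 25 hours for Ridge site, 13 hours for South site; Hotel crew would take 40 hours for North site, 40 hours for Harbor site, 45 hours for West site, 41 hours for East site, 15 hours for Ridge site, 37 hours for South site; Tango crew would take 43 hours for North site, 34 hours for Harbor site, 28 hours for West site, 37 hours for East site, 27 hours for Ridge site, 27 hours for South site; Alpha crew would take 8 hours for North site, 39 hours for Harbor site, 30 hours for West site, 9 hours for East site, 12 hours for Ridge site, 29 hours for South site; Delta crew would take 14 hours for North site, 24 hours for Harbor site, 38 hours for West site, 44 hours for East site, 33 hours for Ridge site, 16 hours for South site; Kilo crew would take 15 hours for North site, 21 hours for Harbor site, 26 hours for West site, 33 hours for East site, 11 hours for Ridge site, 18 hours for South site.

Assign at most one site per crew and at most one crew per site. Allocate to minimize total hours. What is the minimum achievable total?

Minimum total: 98 hours

Optimal: Echo crew→East site (10 hours), Hotel crew→Ridge site (15 hours), Tango crew→West site (28 hours), Alpha crew→North site (8 hours), Delta crew→South site (16 hours), Kilo crew→Harbor site (21 hours) — total 10+15+28+8+16+21 = 98 hours.
Row-greedy (each crew in turn takes its cheapest remaining site) gives 110 hours, worse by 12.
Swapping Kilo crew↔Echo crew (Kilo crew→East site 33 hours, Echo crew→Harbor site 40 hours) adds 42.
Every other assignment is strictly worse.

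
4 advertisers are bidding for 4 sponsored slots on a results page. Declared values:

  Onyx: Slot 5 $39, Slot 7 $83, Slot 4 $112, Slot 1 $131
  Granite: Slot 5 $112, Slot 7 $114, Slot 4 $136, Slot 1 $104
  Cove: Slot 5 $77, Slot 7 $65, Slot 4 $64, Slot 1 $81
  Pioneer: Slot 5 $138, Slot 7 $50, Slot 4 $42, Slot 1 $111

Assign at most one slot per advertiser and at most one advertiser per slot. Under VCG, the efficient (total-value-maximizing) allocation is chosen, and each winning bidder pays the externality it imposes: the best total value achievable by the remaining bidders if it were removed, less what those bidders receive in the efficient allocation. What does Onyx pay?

Efficient allocation: Onyx→Slot 1 ($131), Granite→Slot 4 ($136), Cove→Slot 7 ($65), Pioneer→Slot 5 ($138); total welfare W = $470.
Onyx receives Slot 1 at value $131, so the others get W − 131 = $339.
Without Onyx: best allocation of the remaining 3 bidders over all 4 slots is Granite→Slot 4 ($136), Cove→Slot 1 ($81), Pioneer→Slot 5 ($138), total $355.
VCG payment = (others' best without Onyx) − (others' welfare with Onyx) = 355 − 339 = $16.

Onyx pays $16.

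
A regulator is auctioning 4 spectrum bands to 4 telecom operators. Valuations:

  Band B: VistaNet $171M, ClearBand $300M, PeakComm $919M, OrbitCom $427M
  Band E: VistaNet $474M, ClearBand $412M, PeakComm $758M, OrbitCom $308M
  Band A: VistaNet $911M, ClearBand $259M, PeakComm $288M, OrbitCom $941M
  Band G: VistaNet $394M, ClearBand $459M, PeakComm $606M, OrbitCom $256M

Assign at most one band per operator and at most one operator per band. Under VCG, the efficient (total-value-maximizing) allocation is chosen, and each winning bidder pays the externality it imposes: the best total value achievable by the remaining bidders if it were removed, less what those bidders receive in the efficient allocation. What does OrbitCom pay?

Efficient allocation: VistaNet→Band E ($474M), ClearBand→Band G ($459M), PeakComm→Band B ($919M), OrbitCom→Band A ($941M); total welfare W = $2793M.
OrbitCom receives Band A at value $941M, so the others get W − 941 = $1852M.
Without OrbitCom: best allocation of the remaining 3 bidders over all 4 bands is VistaNet→Band A ($911M), ClearBand→Band G ($459M), PeakComm→Band B ($919M), total $2289M.
VCG payment = (others' best without OrbitCom) − (others' welfare with OrbitCom) = 2289 − 1852 = $437M.

OrbitCom pays $437M.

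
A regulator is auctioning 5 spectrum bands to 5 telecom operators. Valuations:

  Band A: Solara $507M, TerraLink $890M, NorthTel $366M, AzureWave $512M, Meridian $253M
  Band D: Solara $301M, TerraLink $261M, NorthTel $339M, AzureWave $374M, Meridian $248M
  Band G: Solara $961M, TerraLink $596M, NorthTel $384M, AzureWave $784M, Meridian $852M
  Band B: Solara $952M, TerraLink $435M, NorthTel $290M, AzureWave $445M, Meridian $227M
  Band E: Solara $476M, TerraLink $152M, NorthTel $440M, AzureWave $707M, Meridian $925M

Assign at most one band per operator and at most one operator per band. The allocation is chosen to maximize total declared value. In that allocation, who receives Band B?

Treat this as an assignment problem: match each operator to one band.
Optimal: Solara→Band B ($952M), TerraLink→Band A ($890M), NorthTel→Band D ($339M), AzureWave→Band G ($784M), Meridian→Band E ($925M) — total 952+890+339+784+925 = $3890M.
Row-greedy (each operator in turn takes its best remaining band) gives $2984M, worse by 906.
Next-best assignment: Solara→Band B, TerraLink→Band A, NorthTel→Band D, AzureWave→Band E, Meridian→Band G = $3740M.
Swapping Solara↔AzureWave (Solara→Band G $961M, AzureWave→Band B $445M) loses 330.
Solara's own top band is Band G ($961M), but forcing Solara→Band G and reassigning the rest optimally gives only $3560M — worse by 330.

Solara receives Band B.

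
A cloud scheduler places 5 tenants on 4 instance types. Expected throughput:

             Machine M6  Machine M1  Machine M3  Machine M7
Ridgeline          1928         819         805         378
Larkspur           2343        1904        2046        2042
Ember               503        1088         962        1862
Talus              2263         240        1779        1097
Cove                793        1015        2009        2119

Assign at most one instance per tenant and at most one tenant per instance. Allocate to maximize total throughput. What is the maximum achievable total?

Treat this as an assignment problem: match each tenant to one instance.
Optimal: Talus→Machine M6 (2263 ops/s), Larkspur→Machine M1 (1904 ops/s), Cove→Machine M3 (2009 ops/s), Ember→Machine M7 (1862 ops/s) — total 2263+1904+2009+1862 = 8038 ops/s.
Column-greedy (each instance in turn goes to its best remaining tenant) gives 6537 ops/s, worse by 1501.
Swapping Cove↔Ember (Cove→Machine M7 2119 ops/s, Ember→Machine M3 962 ops/s) loses 790.
Checked against all permutations: 8038 ops/s is optimal.

Max total: 8038 ops/s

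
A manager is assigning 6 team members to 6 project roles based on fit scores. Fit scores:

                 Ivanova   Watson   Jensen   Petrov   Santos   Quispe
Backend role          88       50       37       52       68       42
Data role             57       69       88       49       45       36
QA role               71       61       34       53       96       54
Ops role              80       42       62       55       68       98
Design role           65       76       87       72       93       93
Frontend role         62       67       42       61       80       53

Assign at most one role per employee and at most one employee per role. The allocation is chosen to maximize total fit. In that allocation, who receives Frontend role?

Optimal: Ivanova→Backend role (88 pts), Watson→Frontend role (67 pts), Jensen→Data role (88 pts), Petrov→Design role (72 pts), Santos→QA role (96 pts), Quispe→Ops role (98 pts) — total 88+67+88+72+96+98 = 509 pts.
Next-best assignment: Ivanova→Backend role, Watson→Design role, Jensen→Data role, Petrov→Frontend role, Santos→QA role, Quispe→Ops role = 507 pts.
Watson's own top role is Design role (76 pts), but forcing Watson→Design role and reassigning the rest optimally gives only 507 pts — worse by 2.

Watson receives Frontend role.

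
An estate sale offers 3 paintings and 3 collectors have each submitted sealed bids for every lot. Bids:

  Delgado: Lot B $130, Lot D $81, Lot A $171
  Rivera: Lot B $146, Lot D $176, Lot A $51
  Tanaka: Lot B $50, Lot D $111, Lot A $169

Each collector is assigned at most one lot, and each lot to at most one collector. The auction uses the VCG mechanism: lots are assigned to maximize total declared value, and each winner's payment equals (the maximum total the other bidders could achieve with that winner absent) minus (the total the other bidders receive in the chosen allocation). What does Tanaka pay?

Efficient allocation: Delgado→Lot B ($130), Rivera→Lot D ($176), Tanaka→Lot A ($169); total welfare W = $475.
Tanaka receives Lot A at value $169, so the others get W − 169 = $306.
Without Tanaka: best allocation of the remaining 2 bidders over all 3 lots is Delgado→Lot A ($171), Rivera→Lot D ($176), total $347.
VCG payment = (others' best without Tanaka) − (others' welfare with Tanaka) = 347 − 306 = $41.

Tanaka pays $41.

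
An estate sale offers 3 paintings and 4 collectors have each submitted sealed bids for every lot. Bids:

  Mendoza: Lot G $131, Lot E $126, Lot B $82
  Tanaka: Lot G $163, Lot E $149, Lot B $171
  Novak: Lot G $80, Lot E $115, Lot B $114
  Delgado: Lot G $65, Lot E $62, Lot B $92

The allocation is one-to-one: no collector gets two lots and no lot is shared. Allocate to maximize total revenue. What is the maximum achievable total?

This is a one-to-one assignment (maximum-weight bipartite matching).
Optimal: Mendoza→Lot G ($131), Novak→Lot E ($115), Tanaka→Lot B ($171) — total 131+115+171 = $417.
Column-greedy (each lot in turn goes to its best remaining collector) gives $403, worse by 14.
Next-best assignment: Tanaka→Lot G, Mendoza→Lot E, Novak→Lot B = $403.
Swapping Tanaka↔Mendoza (Tanaka→Lot G $163, Mendoza→Lot B $82) loses 57.
Every other assignment is strictly worse.

Maximum total: $417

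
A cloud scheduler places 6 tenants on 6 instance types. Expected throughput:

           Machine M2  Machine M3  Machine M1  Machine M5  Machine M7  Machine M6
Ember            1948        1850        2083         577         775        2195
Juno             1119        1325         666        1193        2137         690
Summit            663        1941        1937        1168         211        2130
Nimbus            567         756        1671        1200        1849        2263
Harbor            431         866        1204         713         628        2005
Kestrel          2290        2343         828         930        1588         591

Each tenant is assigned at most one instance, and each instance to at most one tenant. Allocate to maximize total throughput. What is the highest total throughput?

Maximum total: 11656 ops/s

Optimal: Ember→Machine M1 (2083 ops/s), Juno→Machine M7 (2137 ops/s), Summit→Machine M3 (1941 ops/s), Nimbus→Machine M5 (1200 ops/s), Harbor→Machine M6 (2005 ops/s), Kestrel→Machine M2 (2290 ops/s) — total 2083+2137+1941+1200+2005+2290 = 11656 ops/s.
Row-greedy (each tenant in turn takes its best remaining instance) gives 10947 ops/s, worse by 709.
Every other assignment is strictly worse.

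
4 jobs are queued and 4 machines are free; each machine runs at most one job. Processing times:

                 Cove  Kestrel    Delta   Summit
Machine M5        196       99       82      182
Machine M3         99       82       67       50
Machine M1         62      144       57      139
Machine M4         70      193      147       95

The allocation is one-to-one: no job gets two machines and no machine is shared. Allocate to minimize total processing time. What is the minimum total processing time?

Minimum total: 276 min

Optimal: Cove→Machine M4 (70 min), Kestrel→Machine M5 (99 min), Delta→Machine M1 (57 min), Summit→Machine M3 (50 min) — total 70+99+57+50 = 276 min.
Column-greedy (each machine in turn goes to its cheapest remaining job) gives 387 min, worse by 111.
Next-best assignment: Cove→Machine M1, Kestrel→Machine M3, Delta→Machine M5, Summit→Machine M4 = 321 min.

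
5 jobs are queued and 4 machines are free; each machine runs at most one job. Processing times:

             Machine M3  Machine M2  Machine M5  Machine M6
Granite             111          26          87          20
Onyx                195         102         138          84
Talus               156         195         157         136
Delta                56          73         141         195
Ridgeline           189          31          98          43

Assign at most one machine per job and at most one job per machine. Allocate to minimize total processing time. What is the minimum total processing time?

Min total: 245 min

This is a one-to-one assignment (minimum-cost bipartite matching).
Optimal: Delta→Machine M3 (56 min), Ridgeline→Machine M2 (31 min), Onyx→Machine M5 (138 min), Granite→Machine M6 (20 min) — total 56+31+138+20 = 245 min.
Column-greedy (each machine in turn goes to its cheapest remaining job) gives 264 min, worse by 19.
Swapping Onyx↔Delta (Onyx→Machine M3 195 min, Delta→Machine M5 141 min) adds 142.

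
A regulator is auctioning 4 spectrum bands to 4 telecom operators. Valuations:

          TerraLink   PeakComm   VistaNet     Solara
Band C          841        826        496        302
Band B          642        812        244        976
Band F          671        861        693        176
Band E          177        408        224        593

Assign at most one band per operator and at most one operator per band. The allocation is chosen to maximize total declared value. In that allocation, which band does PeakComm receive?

PeakComm receives Band B.

Optimal: TerraLink→Band C ($841M), PeakComm→Band B ($812M), VistaNet→Band F ($693M), Solara→Band E ($593M) — total 841+812+693+593 = $2939M.
Row-greedy (each operator in turn takes its best remaining band) gives $2539M, worse by 400.
Next-best assignment: TerraLink→Band C, PeakComm→Band E, VistaNet→Band F, Solara→Band B = $2918M.
PeakComm's own top band is Band F ($861M), but forcing PeakComm→Band F and reassigning the rest optimally gives only $2902M — worse by 37.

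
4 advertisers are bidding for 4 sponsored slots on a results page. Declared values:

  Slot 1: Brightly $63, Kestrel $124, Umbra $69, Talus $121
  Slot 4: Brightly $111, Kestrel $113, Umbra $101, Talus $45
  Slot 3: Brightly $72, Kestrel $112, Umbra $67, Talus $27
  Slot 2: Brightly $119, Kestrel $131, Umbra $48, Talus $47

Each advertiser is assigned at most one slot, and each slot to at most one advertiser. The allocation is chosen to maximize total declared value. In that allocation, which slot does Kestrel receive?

Kestrel receives Slot 3.

Treat this as an assignment problem: match each advertiser to one slot.
Optimal: Brightly→Slot 2 ($119), Kestrel→Slot 3 ($112), Umbra→Slot 4 ($101), Talus→Slot 1 ($121) — total 119+112+101+121 = $453.
Column-greedy (each slot in turn goes to its best remaining advertiser) gives $349, worse by 104.
Next-best assignment: Brightly→Slot 4, Kestrel→Slot 2, Umbra→Slot 3, Talus→Slot 1 = $430.
Kestrel's own top slot is Slot 2 ($131), but forcing Kestrel→Slot 2 and reassigning the rest optimally gives only $430 — worse by 23.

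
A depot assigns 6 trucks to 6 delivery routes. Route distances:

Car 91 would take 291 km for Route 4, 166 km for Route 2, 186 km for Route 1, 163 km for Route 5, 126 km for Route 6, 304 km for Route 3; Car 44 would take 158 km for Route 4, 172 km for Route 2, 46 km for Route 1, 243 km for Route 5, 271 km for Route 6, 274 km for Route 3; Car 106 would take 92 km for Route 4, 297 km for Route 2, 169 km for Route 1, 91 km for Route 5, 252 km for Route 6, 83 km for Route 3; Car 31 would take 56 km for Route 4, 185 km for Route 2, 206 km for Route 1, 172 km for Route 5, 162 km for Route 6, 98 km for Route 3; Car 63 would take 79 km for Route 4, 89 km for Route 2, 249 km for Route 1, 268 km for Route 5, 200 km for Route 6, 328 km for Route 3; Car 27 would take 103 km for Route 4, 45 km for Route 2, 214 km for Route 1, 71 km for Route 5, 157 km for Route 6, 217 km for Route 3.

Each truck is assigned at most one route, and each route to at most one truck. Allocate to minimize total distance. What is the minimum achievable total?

Minimum total: 471 km

Optimal: Car 91→Route 6 (126 km), Car 44→Route 1 (46 km), Car 106→Route 3 (83 km), Car 31→Route 4 (56 km), Car 63→Route 2 (89 km), Car 27→Route 5 (71 km) — total 126+46+83+56+89+71 = 471 km.
Min-entry greedy (repeatedly take the single cheapest remaining cell) gives 624 km, worse by 153.
Next-best assignment: Car 91→Route 6, Car 44→Route 1, Car 106→Route 5, Car 31→Route 3, Car 63→Route 4, Car 27→Route 2 = 485 km.
Every other assignment is strictly worse.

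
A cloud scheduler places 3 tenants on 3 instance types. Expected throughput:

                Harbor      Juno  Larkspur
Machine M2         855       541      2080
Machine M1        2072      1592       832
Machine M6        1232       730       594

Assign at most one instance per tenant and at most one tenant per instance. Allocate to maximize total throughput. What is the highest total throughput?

Optimal: Harbor→Machine M6 (1232 ops/s), Juno→Machine M1 (1592 ops/s), Larkspur→Machine M2 (2080 ops/s) — total 1232+1592+2080 = 4904 ops/s.
Max-entry greedy (repeatedly take the single best remaining cell) gives 4882 ops/s, worse by 22.
Next-best assignment: Harbor→Machine M1, Juno→Machine M6, Larkspur→Machine M2 = 4882 ops/s.
Every other assignment is strictly worse.

Maximum total: 4904 ops/s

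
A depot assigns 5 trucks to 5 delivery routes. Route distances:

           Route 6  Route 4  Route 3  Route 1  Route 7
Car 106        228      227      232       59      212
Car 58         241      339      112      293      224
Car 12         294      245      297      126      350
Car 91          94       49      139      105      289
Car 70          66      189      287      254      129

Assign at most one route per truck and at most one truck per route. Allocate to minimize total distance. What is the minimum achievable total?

Optimal: Car 106→Route 7 (212 km), Car 58→Route 3 (112 km), Car 12→Route 1 (126 km), Car 91→Route 4 (49 km), Car 70→Route 6 (66 km) — total 212+112+126+49+66 = 565 km.
Row-greedy (each truck in turn takes its cheapest remaining route) gives 639 km, worse by 74.
Swapping Car 91↔Car 106 (Car 91→Route 7 289 km, Car 106→Route 4 227 km) adds 255.

Minimum total: 565 km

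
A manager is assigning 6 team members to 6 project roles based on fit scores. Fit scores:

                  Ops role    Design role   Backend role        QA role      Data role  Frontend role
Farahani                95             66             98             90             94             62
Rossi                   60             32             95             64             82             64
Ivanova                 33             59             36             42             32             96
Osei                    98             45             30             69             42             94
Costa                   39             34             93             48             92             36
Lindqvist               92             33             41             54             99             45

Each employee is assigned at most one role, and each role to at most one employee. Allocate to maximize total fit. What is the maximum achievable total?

Optimal: Farahani→QA role (90 pts), Rossi→Backend role (95 pts), Ivanova→Design role (59 pts), Osei→Frontend role (94 pts), Costa→Data role (92 pts), Lindqvist→Ops role (92 pts) — total 90+95+59+94+92+92 = 522 pts.
Row-greedy (each employee in turn takes its best remaining role) gives 455 pts, worse by 67.
No other one-to-one assignment exceeds 522 pts.

Max total: 522 pts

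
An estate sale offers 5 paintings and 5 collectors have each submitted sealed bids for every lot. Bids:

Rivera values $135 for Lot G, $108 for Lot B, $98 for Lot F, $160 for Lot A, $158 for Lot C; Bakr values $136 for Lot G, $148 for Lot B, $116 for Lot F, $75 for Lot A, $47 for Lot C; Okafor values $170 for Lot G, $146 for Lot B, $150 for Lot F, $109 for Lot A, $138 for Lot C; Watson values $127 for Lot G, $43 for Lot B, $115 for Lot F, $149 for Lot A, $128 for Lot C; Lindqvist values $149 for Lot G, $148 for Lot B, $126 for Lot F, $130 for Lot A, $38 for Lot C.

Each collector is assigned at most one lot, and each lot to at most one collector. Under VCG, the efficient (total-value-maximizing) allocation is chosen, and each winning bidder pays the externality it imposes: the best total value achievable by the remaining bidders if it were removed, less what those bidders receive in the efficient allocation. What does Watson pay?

Watson pays $2.

Efficient allocation: Rivera→Lot C ($158), Bakr→Lot B ($148), Okafor→Lot F ($150), Watson→Lot A ($149), Lindqvist→Lot G ($149); total welfare W = $754.
Watson receives Lot A at value $149, so the others get W − 149 = $605.
Without Watson: best allocation of the remaining 4 bidders over all 5 lots is Rivera→Lot A ($160), Bakr→Lot B ($148), Okafor→Lot F ($150), Lindqvist→Lot G ($149), total $607.
VCG payment = (others' best without Watson) − (others' welfare with Watson) = 607 − 605 = $2.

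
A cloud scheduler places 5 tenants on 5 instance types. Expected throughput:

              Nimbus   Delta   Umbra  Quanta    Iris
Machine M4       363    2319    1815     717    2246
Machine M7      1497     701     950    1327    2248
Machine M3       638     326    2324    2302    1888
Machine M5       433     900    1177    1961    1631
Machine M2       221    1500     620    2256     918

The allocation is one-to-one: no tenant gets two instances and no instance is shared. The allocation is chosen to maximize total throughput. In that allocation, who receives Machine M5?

Treat this as an assignment problem: match each tenant to one instance.
Optimal: Nimbus→Machine M7 (1497 ops/s), Delta→Machine M4 (2319 ops/s), Umbra→Machine M3 (2324 ops/s), Quanta→Machine M2 (2256 ops/s), Iris→Machine M5 (1631 ops/s) — total 1497+2319+2324+2256+1631 = 10027 ops/s.
Column-greedy (each instance in turn goes to its best remaining tenant) gives 9073 ops/s, worse by 954.
Swapping Iris↔Umbra (Iris→Machine M3 1888 ops/s, Umbra→Machine M5 1177 ops/s) loses 890.
No other one-to-one assignment exceeds 10027 ops/s.
Iris's own top instance is Machine M7 (2248 ops/s), but forcing Iris→Machine M7 and reassigning the rest optimally gives only 9580 ops/s — worse by 447.

Iris receives Machine M5.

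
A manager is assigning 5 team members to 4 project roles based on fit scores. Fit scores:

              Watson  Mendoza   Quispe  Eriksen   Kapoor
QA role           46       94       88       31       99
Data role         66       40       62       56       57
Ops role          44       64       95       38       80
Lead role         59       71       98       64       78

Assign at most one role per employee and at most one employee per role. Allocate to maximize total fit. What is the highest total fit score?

Optimal: Mendoza→QA role (94 pts), Watson→Data role (66 pts), Kapoor→Ops role (80 pts), Quispe→Lead role (98 pts) — total 94+66+80+98 = 338 pts.
Max-entry greedy (repeatedly take the single best remaining cell) gives 327 pts, worse by 11.
Next-best assignment: Mendoza→QA role, Watson→Data role, Quispe→Ops role, Kapoor→Lead role = 333 pts.

Max total: 338 pts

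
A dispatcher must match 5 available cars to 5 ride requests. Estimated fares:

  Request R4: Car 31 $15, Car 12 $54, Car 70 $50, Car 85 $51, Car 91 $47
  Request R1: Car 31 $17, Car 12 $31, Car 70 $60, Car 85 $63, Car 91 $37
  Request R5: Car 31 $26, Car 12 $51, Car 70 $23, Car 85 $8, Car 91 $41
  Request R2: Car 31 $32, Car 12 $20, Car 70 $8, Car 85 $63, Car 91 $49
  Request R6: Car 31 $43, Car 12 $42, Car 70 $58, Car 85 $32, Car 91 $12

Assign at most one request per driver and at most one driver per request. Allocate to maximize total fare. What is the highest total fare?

Max total: $264

Treat this as an assignment problem: match each driver to one request.
Optimal: Car 31→Request R6 ($43), Car 12→Request R5 ($51), Car 70→Request R1 ($60), Car 85→Request R2 ($63), Car 91→Request R4 ($47) — total 43+51+60+63+47 = $264.
Row-greedy (each driver in turn takes its best remaining request) gives $261, worse by 3.
Swapping Car 91↔Car 85 (Car 91→Request R2 $49, Car 85→Request R4 $51) loses 10.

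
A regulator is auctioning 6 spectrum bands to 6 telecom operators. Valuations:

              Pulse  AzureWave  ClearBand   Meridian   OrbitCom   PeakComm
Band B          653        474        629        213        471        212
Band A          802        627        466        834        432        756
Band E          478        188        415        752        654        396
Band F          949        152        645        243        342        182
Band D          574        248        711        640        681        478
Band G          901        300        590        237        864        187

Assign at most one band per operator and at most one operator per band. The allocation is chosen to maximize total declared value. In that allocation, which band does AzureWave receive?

AzureWave receives Band B.

Optimal: Pulse→Band F ($949M), AzureWave→Band B ($474M), ClearBand→Band D ($711M), Meridian→Band E ($752M), OrbitCom→Band G ($864M), PeakComm→Band A ($756M) — total 949+474+711+752+864+756 = $4506M.
Row-greedy (each operator in turn takes its best remaining band) gives $4115M, worse by 391.
Checked against all permutations: $4506M is optimal.
AzureWave's own top band is Band A ($627M), but forcing AzureWave→Band A and reassigning the rest optimally gives only $4299M — worse by 207.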